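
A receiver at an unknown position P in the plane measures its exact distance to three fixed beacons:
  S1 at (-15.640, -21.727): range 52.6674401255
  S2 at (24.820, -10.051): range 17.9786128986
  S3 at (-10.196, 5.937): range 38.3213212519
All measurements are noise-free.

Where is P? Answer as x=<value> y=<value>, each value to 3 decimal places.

x=28.088 y=7.628

eq1: (x + 15.640)² + (y + 21.727)² = 52.6674401255²
eq2: (x − 24.820)² + (y + 10.051)² = 17.9786128986²
eq3: (x + 10.196)² + (y − 5.937)² = 38.3213212519²
eq1−eq2, eq1−eq3 (x²,y² cancel):
  80.920·x + 23.352·y = 2451.011600
  10.888·x + 55.328·y = 727.869843
det = 80.920·55.328 − 23.352·10.888 = 4222.885184
x = (2451.011600·55.328 − 23.352·727.869843) / 4222.885184 = 28.087989
y = (80.920·727.869843 − 2451.011600·10.888) / 4222.885184 = 7.628105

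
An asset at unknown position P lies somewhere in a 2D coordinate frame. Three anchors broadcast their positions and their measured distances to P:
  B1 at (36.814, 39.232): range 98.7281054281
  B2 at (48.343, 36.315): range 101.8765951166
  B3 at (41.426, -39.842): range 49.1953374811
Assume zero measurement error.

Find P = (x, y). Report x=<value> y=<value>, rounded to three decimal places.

eq1: (x − 36.814)² + (y − 39.232)² = 98.7281054281²
eq2: (x − 48.343)² + (y − 36.315)² = 101.8765951166²
eq3: (x − 41.426)² + (y + 39.842)² = 49.1953374811²
eq3−eq2, eq3−eq1 (x²,y² cancel):
  13.834·x + 152.314·y = -7606.332969
  -9.224·x + 158.148·y = -7736.135592
det = 13.834·158.148 − 152.314·-9.224 = 3592.763768
x = (-7606.332969·158.148 − 152.314·-7736.135592) / 3592.763768 = -6.848374
y = (13.834·-7736.135592 − -7606.332969·-9.224) / 3592.763768 = -49.316495

x=-6.848 y=-49.316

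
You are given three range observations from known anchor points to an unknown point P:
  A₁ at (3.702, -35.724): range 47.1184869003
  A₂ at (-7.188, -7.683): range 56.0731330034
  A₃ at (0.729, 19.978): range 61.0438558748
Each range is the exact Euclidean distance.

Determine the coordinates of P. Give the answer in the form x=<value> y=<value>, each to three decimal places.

x=47.739 y=-18.963

eq1: (x − 3.702)² + (y + 35.724)² = 47.1184869003²
eq2: (x + 7.188)² + (y + 7.683)² = 56.0731330034²
eq3: (x − 0.729)² + (y − 19.978)² = 61.0438558748²
eq3−eq1, eq3−eq2 (x²,y² cancel):
  5.946·x − 111.404·y = 2396.457587
  -15.834·x − 55.322·y = 293.200003
det = 5.946·-55.322 − -111.404·-15.834 = -2092.915548
x = (2396.457587·-55.322 − -111.404·293.200003) / -2092.915548 = 47.738751
y = (5.946·293.200003 − 2396.457587·-15.834) / -2092.915548 = -18.963439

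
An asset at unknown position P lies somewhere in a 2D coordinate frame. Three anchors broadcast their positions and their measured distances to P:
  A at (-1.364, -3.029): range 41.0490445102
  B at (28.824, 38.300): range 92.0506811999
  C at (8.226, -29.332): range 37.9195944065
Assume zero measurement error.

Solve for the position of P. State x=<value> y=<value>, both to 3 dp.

eq1: (x + 1.364)² + (y + 3.029)² = 41.0490445102²
eq2: (x − 28.824)² + (y − 38.300)² = 92.0506811999²
eq3: (x − 8.226)² + (y + 29.332)² = 37.9195944065²
eq1−eq2, eq1−eq3 (x²,y² cancel):
  60.376·x + 82.658·y = -4501.626215
  19.180·x − 52.606·y = 1164.126378
det = 60.376·-52.606 − 82.658·19.180 = -4761.520296
x = (-4501.626215·-52.606 − 82.658·1164.126378) / -4761.520296 = -29.525904
y = (60.376·1164.126378 − -4501.626215·19.180) / -4761.520296 = -32.894218

x=-29.526 y=-32.894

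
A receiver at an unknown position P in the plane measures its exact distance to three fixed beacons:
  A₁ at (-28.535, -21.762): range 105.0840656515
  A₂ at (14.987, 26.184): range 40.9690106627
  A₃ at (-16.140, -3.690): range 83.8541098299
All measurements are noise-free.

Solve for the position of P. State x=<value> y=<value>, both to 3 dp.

eq1: (x + 28.535)² + (y + 21.762)² = 105.0840656515²
eq2: (x − 14.987)² + (y − 26.184)² = 40.9690106627²
eq3: (x + 16.140)² + (y + 3.690)² = 83.8541098299²
eq2−eq1, eq2−eq3 (x²,y² cancel):
  -87.044·x − 95.892·y = -8986.582175
  -62.254·x − 59.748·y = -5989.148226
det = -87.044·-59.748 − -95.892·-62.254 = -768.955656
x = (-8986.582175·-59.748 − -95.892·-5989.148226) / -768.955656 = 48.612803
y = (-87.044·-5989.148226 − -8986.582175·-62.254) / -768.955656 = 49.588384

x=48.613 y=49.588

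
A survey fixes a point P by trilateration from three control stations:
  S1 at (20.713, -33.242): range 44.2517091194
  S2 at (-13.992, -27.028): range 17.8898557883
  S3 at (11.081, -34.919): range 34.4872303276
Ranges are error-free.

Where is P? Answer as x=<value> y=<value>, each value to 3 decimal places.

x=-22.502 y=-42.764

eq1: (x − 20.713)² + (y + 33.242)² = 44.2517091194²
eq2: (x + 13.992)² + (y + 27.028)² = 17.8898557883²
eq3: (x − 11.081)² + (y + 34.919)² = 34.4872303276²
eq1−eq2, eq1−eq3 (x²,y² cancel):
  -69.410·x + 12.428·y = 1030.396735
  -19.264·x − 3.354·y = 576.910893
det = -69.410·-3.354 − 12.428·-19.264 = 472.214132
x = (1030.396735·-3.354 − 12.428·576.910893) / 472.214132 = -22.502078
y = (-69.410·576.910893 − 1030.396735·-19.264) / 472.214132 = -42.764121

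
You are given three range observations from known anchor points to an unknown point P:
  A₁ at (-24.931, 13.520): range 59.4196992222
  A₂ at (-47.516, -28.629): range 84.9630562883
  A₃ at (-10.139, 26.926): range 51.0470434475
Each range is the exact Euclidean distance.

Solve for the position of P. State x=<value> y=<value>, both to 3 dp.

x=32.747 y=-0.762

eq1: (x + 24.931)² + (y − 13.520)² = 59.4196992222²
eq2: (x + 47.516)² + (y + 28.629)² = 84.9630562883²
eq3: (x + 10.139)² + (y − 26.926)² = 51.0470434475²
eq3−eq2, eq3−eq1 (x²,y² cancel):
  -74.754·x − 111.110·y = -2363.339189
  -29.584·x − 26.812·y = -948.363647
det = -74.754·-26.812 − -111.110·-29.584 = -1282.773992
x = (-2363.339189·-26.812 − -111.110·-948.363647) / -1282.773992 = 32.746871
y = (-74.754·-948.363647 − -2363.339189·-29.584) / -1282.773992 = -0.761591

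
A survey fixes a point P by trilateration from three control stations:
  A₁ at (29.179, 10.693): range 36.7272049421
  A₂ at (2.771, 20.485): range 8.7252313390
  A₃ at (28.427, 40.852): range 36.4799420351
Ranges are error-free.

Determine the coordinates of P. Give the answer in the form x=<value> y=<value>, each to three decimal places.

eq1: (x − 29.179)² + (y − 10.693)² = 36.7272049421²
eq2: (x − 2.771)² + (y − 20.485)² = 8.7252313390²
eq3: (x − 28.427)² + (y − 40.852)² = 36.4799420351²
eq1−eq2, eq1−eq3 (x²,y² cancel):
  -52.816·x + 19.584·y = 734.317297
  -1.504·x + 60.318·y = 1529.327355
det = -52.816·60.318 − 19.584·-1.504 = -3156.301152
x = (734.317297·60.318 − 19.584·1529.327355) / -3156.301152 = -4.543991
y = (-52.816·1529.327355 − 734.317297·-1.504) / -3156.301152 = 25.241109

x=-4.544 y=25.241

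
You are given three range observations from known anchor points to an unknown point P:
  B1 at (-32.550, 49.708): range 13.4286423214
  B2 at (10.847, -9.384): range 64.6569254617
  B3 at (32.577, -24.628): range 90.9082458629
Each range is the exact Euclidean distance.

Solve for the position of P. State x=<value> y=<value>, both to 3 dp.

eq1: (x + 32.550)² + (y − 49.708)² = 13.4286423214²
eq2: (x − 10.847)² + (y + 9.384)² = 64.6569254617²
eq3: (x − 32.577)² + (y + 24.628)² = 90.9082458629²
eq1−eq2, eq1−eq3 (x²,y² cancel):
  86.794·x − 118.184·y = -7324.860475
  130.254·x − 148.672·y = -9946.569182
det = 86.794·-148.672 − -118.184·130.254 = 2490.101168
x = (-7324.860475·-148.672 − -118.184·-9946.569182) / 2490.101168 = -34.747052
y = (86.794·-9946.569182 − -7324.860475·130.254) / 2490.101168 = 36.460306

x=-34.747 y=36.460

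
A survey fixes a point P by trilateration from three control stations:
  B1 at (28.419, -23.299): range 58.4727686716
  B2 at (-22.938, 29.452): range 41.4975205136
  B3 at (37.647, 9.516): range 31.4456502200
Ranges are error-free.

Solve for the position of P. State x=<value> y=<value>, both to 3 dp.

x=18.277 y=34.287

eq1: (x − 28.419)² + (y + 23.299)² = 58.4727686716²
eq2: (x + 22.938)² + (y − 29.452)² = 41.4975205136²
eq3: (x − 37.647)² + (y − 9.516)² = 31.4456502200²
eq1−eq3, eq1−eq2 (x²,y² cancel):
  18.456·x + 65.630·y = 2587.603661
  -102.714·x + 105.502·y = 1740.109653
det = 18.456·105.502 − 65.630·-102.714 = 8688.264732
x = (2587.603661·105.502 − 65.630·1740.109653) / 8688.264732 = 18.276833
y = (18.456·1740.109653 − 2587.603661·-102.714) / 8688.264732 = 34.287467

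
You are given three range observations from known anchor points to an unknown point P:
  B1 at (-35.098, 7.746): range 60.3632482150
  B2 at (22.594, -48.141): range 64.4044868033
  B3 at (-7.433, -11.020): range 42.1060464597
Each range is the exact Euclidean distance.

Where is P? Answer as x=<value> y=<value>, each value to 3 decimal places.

eq1: (x + 35.098)² + (y − 7.746)² = 60.3632482150²
eq2: (x − 22.594)² + (y + 48.141)² = 64.4044868033²
eq3: (x + 7.433)² + (y + 11.020)² = 42.1060464597²
eq2−eq1, eq2−eq3 (x²,y² cancel):
  -115.384·x + 111.774·y = -1031.958412
  -60.054·x + 74.242·y = -276.336056
det = -115.384·74.242 − 111.774·-60.054 = -1853.863132
x = (-1031.958412·74.242 − 111.774·-276.336056) / -1853.863132 = 24.666044
y = (-115.384·-276.336056 − -1031.958412·-60.054) / -1853.863132 = 16.230147

x=24.666 y=16.230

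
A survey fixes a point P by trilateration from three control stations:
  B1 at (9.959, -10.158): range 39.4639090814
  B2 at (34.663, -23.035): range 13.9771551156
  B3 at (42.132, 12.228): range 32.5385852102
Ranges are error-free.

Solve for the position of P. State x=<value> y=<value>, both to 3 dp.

x=48.244 y=-19.731

eq1: (x − 9.959)² + (y + 10.158)² = 39.4639090814²
eq2: (x − 34.663)² + (y + 23.035)² = 13.9771551156²
eq3: (x − 42.132)² + (y − 12.228)² = 32.5385852102²
eq1−eq2, eq1−eq3 (x²,y² cancel):
  49.408·x − 25.754·y = 2891.807404
  64.346·x + 44.772·y = 2220.903356
det = 49.408·44.772 − -25.754·64.346 = 3869.261860
x = (2891.807404·44.772 − -25.754·2220.903356) / 3869.261860 = 48.244123
y = (49.408·2220.903356 − 2891.807404·64.346) / 3869.261860 = -19.731372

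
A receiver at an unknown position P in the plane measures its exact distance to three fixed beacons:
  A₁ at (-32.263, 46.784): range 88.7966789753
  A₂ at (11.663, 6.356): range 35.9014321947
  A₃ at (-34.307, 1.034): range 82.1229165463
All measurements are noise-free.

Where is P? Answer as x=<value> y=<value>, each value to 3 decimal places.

x=47.534 y=7.832

eq1: (x + 32.263)² + (y − 46.784)² = 88.7966789753²
eq2: (x − 11.663)² + (y − 6.356)² = 35.9014321947²
eq3: (x + 34.307)² + (y − 1.034)² = 82.1229165463²
eq2−eq3, eq2−eq1 (x²,y² cancel):
  -91.940·x − 10.644·y = -4453.645488
  -87.852·x + 80.856·y = -3542.717843
det = -91.940·80.856 − -10.644·-87.852 = -8368.997328
x = (-4453.645488·80.856 − -10.644·-3542.717843) / -8368.997328 = 47.534087
y = (-91.940·-3542.717843 − -4453.645488·-87.852) / -8368.997328 = 7.831785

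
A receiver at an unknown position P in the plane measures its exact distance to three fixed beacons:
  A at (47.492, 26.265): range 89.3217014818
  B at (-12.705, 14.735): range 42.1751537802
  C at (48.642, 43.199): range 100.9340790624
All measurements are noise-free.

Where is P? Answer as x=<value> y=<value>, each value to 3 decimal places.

eq1: (x − 47.492)² + (y − 26.265)² = 89.3217014818²
eq2: (x + 12.705)² + (y − 14.735)² = 42.1751537802²
eq3: (x − 48.642)² + (y − 43.199)² = 100.9340790624²
eq3−eq1, eq3−eq2 (x²,y² cancel):
  -2.300·x − 33.868·y = 922.464485
  -122.694·x − 56.928·y = 4555.284205
det = -2.300·-56.928 − -33.868·-122.694 = -4024.465992
x = (922.464485·-56.928 − -33.868·4555.284205) / -4024.465992 = -25.286413
y = (-2.300·4555.284205 − 922.464485·-122.694) / -4024.465992 = -25.519834

x=-25.286 y=-25.520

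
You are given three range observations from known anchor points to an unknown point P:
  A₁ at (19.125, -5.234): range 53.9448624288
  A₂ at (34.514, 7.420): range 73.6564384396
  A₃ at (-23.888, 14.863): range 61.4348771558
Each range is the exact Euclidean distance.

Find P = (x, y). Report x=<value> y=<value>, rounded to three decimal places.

eq1: (x − 19.125)² + (y + 5.234)² = 53.9448624288²
eq2: (x − 34.514)² + (y − 7.420)² = 73.6564384396²
eq3: (x + 23.888)² + (y − 14.863)² = 61.4348771558²
eq1−eq3, eq1−eq2 (x²,y² cancel):
  -86.026·x + 40.194·y = -465.811017
  30.778·x + 25.308·y = -1662.110526
det = -86.026·25.308 − 40.194·30.778 = -3414.236940
x = (-465.811017·25.308 − 40.194·-1662.110526) / -3414.236940 = -16.114325
y = (-86.026·-1662.110526 − -465.811017·30.778) / -3414.236940 = -46.078071

x=-16.114 y=-46.078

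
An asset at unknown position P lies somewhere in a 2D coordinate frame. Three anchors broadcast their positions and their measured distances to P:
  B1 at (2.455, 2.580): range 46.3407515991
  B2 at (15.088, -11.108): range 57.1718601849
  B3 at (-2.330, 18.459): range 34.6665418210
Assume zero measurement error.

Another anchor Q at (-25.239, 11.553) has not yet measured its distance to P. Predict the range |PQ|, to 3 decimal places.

55.874

eq1: (x − 2.455)² + (y − 2.580)² = 46.3407515991²
eq2: (x − 15.088)² + (y + 11.108)² = 57.1718601849²
eq3: (x + 2.330)² + (y − 18.459)² = 34.6665418210²
eq2−eq3, eq2−eq1 (x²,y² cancel):
  -34.836·x + 59.134·y = 2061.980648
  -25.266·x + 27.376·y = 782.804355
det = -34.836·27.376 − 59.134·-25.266 = 540.409308
x = (2061.980648·27.376 − 59.134·782.804355) / 540.409308 = 18.797658
y = (-34.836·782.804355 − 2061.980648·-25.266) / 540.409308 = 45.943381
|P − Q| = √((18.797658 − -25.239)² + (45.943381 − 11.553)²) = 55.874194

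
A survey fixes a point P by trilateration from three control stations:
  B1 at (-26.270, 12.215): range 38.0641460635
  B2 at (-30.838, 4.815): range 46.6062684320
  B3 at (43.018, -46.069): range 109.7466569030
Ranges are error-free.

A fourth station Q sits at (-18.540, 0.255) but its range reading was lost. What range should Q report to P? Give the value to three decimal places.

48.065

eq1: (x + 26.270)² + (y − 12.215)² = 38.0641460635²
eq2: (x + 30.838)² + (y − 4.815)² = 46.6062684320²
eq3: (x − 43.018)² + (y + 46.069)² = 109.7466569030²
eq1−eq3, eq1−eq2 (x²,y² cancel):
  138.576·x − 116.568·y = -7461.867526
  -9.136·x − 14.800·y = -588.417698
det = 138.576·-14.800 − -116.568·-9.136 = -3115.890048
x = (-7461.867526·-14.800 − -116.568·-588.417698) / -3115.890048 = -13.429538
y = (138.576·-588.417698 − -7461.867526·-9.136) / -3115.890048 = 48.047970
|P − Q| = √((-13.429538 − -18.540)² + (48.047970 − 0.255)²) = 48.065422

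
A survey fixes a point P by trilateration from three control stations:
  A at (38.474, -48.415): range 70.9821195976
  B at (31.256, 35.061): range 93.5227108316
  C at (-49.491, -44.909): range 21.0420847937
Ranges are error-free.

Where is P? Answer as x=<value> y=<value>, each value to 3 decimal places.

eq1: (x − 38.474)² + (y + 48.415)² = 70.9821195976²
eq2: (x − 31.256)² + (y − 35.061)² = 93.5227108316²
eq3: (x + 49.491)² + (y + 44.909)² = 21.0420847937²
eq3−eq2, eq3−eq1 (x²,y² cancel):
  161.494·x + 159.940·y = -10563.694214
  175.930·x − 7.012·y = -5237.608431
det = 161.494·-7.012 − 159.940·175.930 = -29270.640128
x = (-10563.694214·-7.012 − 159.940·-5237.608431) / -29270.640128 = -31.149839
y = (161.494·-5237.608431 − -10563.694214·175.930) / -29270.640128 = -34.595362

x=-31.150 y=-34.595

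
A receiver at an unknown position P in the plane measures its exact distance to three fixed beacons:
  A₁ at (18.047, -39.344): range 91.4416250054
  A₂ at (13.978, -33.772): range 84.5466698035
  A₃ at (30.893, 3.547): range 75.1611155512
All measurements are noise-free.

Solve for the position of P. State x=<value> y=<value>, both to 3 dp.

eq1: (x − 18.047)² + (y + 39.344)² = 91.4416250054²
eq2: (x − 13.978)² + (y + 33.772)² = 84.5466698035²
eq3: (x − 30.893)² + (y − 3.547)² = 75.1611155512²
eq3−eq1, eq3−eq2 (x²,y² cancel):
  -25.692·x − 85.782·y = -1805.691606
  -33.830·x − 74.638·y = -1129.972274
det = -25.692·-74.638 − -85.782·-33.830 = -984.405564
x = (-1805.691606·-74.638 − -85.782·-1129.972274) / -984.405564 = -38.441400
y = (-25.692·-1129.972274 − -1805.691606·-33.830) / -984.405564 = 32.563103

x=-38.441 y=32.563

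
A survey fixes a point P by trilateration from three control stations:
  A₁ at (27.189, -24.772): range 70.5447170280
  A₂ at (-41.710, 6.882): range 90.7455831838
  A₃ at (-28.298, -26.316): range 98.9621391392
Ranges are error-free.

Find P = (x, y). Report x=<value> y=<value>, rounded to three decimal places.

x=40.905 y=44.427

eq1: (x − 27.189)² + (y + 24.772)² = 70.5447170280²
eq2: (x + 41.710)² + (y − 6.882)² = 90.7455831838²
eq3: (x + 28.298)² + (y + 26.316)² = 98.9621391392²
eq3−eq2, eq3−eq1 (x²,y² cancel):
  -26.824·x + 66.396·y = 1852.521480
  110.974·x + 3.088·y = 4676.532927
det = -26.824·3.088 − 66.396·110.974 = -7451.062216
x = (1852.521480·3.088 − 66.396·4676.532927) / -7451.062216 = 40.904570
y = (-26.824·4676.532927 − 1852.521480·110.974) / -7451.062216 = 44.426557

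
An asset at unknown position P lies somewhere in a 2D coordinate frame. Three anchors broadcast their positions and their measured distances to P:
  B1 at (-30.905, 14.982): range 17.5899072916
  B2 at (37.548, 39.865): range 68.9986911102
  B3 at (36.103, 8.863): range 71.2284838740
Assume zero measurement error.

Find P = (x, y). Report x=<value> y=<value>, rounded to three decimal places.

eq1: (x + 30.905)² + (y − 14.982)² = 17.5899072916²
eq2: (x − 37.548)² + (y − 39.865)² = 68.9986911102²
eq3: (x − 36.103)² + (y − 8.863)² = 71.2284838740²
eq2−eq3, eq2−eq1 (x²,y² cancel):
  -2.890·x − 62.004·y = -1929.768691
  -136.906·x − 49.766·y = 2631.923356
det = -2.890·-49.766 − -62.004·-136.906 = -8344.895884
x = (-1929.768691·-49.766 − -62.004·2631.923356) / -8344.895884 = -31.064096
y = (-2.890·2631.923356 − -1929.768691·-136.906) / -8344.895884 = 32.571188

x=-31.064 y=32.571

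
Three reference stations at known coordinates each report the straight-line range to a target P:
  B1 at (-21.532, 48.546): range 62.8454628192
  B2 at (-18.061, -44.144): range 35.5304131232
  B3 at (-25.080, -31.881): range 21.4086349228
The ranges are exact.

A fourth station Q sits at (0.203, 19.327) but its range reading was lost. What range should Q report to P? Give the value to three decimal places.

eq1: (x + 21.532)² + (y − 48.546)² = 62.8454628192²
eq2: (x + 18.061)² + (y + 44.144)² = 35.5304131232²
eq3: (x + 25.080)² + (y + 31.881)² = 21.4086349228²
eq1−eq3, eq1−eq2 (x²,y² cancel):
  -7.096·x − 160.854·y = 2316.285969
  6.942·x − 185.380·y = 2141.693257
det = -7.096·-185.380 − -160.854·6.942 = 2432.104948
x = (2316.285969·-185.380 − -160.854·2141.693257) / 2432.104948 = -34.905223
y = (-7.096·2141.693257 − 2316.285969·6.942) / 2432.104948 = -12.860100
|P − Q| = √((-34.905223 − 0.203)² + (-12.860100 − 19.327)²) = 47.629788

47.630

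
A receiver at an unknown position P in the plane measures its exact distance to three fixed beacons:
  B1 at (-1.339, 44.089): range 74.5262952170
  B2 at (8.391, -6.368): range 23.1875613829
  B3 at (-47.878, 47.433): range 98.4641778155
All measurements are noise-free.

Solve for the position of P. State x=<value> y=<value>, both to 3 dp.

x=14.529 y=-28.728

eq1: (x + 1.339)² + (y − 44.089)² = 74.5262952170²
eq2: (x − 8.391)² + (y + 6.368)² = 23.1875613829²
eq3: (x + 47.878)² + (y − 47.433)² = 98.4641778155²
eq2−eq1, eq2−eq3 (x²,y² cancel):
  -19.460·x + 100.914·y = -3181.833139
  -112.538·x + 107.602·y = -4726.299242
det = -19.460·107.602 − 100.914·-112.538 = 9262.724812
x = (-3181.833139·107.602 − 100.914·-4726.299242) / 9262.724812 = 14.529003
y = (-19.460·-4726.299242 − -3181.833139·-112.538) / 9262.724812 = -28.728410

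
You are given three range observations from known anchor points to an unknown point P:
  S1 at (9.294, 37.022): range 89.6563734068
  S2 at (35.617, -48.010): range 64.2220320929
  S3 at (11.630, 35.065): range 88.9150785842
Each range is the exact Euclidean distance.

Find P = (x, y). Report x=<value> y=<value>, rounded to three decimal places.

x=-28.497 y=-44.281

eq1: (x − 9.294)² + (y − 37.022)² = 89.6563734068²
eq2: (x − 35.617)² + (y + 48.010)² = 64.2220320929²
eq3: (x − 11.630)² + (y − 35.065)² = 88.9150785842²
eq2−eq1, eq2−eq3 (x²,y² cancel):
  -52.646·x + 170.064·y = -6030.319755
  -47.974·x + 166.150·y = -5990.141457
det = -52.646·166.150 − 170.064·-47.974 = -588.482564
x = (-6030.319755·166.150 − 170.064·-5990.141457) / -588.482564 = -28.496663
y = (-52.646·-5990.141457 − -6030.319755·-47.974) / -588.482564 = -44.280713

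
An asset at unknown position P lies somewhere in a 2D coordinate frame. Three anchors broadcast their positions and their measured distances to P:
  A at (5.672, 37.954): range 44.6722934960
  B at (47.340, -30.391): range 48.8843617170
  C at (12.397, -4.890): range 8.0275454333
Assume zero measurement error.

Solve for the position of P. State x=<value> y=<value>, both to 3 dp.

x=4.577 y=-6.705

eq1: (x − 5.672)² + (y − 37.954)² = 44.6722934960²
eq2: (x − 47.340)² + (y + 30.391)² = 48.8843617170²
eq3: (x − 12.397)² + (y + 4.890)² = 8.0275454333²
eq1−eq3, eq1−eq2 (x²,y² cancel):
  13.450·x − 85.688·y = 636.092330
  83.336·x − 136.690·y = 1297.943767
det = 13.450·-136.690 − -85.688·83.336 = 5302.414668
x = (636.092330·-136.690 − -85.688·1297.943767) / 5302.414668 = 4.577300
y = (13.450·1297.943767 − 636.092330·83.336) / 5302.414668 = -6.704879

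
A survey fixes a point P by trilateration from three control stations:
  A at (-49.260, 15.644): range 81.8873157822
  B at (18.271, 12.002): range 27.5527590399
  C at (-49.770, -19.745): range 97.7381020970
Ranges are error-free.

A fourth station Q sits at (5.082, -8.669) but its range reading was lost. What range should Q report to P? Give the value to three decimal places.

51.952

eq1: (x + 49.260)² + (y − 15.644)² = 81.8873157822²
eq2: (x − 18.271)² + (y − 12.002)² = 27.5527590399²
eq3: (x + 49.770)² + (y + 19.745)² = 97.7381020970²
eq1−eq2, eq1−eq3 (x²,y² cancel):
  135.062·x − 7.284·y = 3752.973064
  -1.020·x − 70.778·y = -2651.568527
det = 135.062·-70.778 − -7.284·-1.020 = -9566.847916
x = (3752.973064·-70.778 − -7.284·-2651.568527) / -9566.847916 = 29.784309
y = (135.062·-2651.568527 − 3752.973064·-1.020) / -9566.847916 = 37.033945
|P − Q| = √((29.784309 − 5.082)² + (37.033945 − -8.669)²) = 51.951547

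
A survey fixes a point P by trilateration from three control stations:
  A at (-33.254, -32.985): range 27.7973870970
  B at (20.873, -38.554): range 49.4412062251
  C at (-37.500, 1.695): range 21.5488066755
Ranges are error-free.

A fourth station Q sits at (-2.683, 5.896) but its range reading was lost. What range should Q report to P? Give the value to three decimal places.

eq1: (x + 33.254)² + (y + 32.985)² = 27.7973870970²
eq2: (x − 20.873)² + (y + 38.554)² = 49.4412062251²
eq3: (x + 37.500)² + (y − 1.695)² = 21.5488066755²
eq3−eq2, eq3−eq1 (x²,y² cancel):
  116.746·x − 80.498·y = -1467.111784
  8.492·x − 69.360·y = 476.372056
det = 116.746·-69.360 − -80.498·8.492 = -7413.913544
x = (-1467.111784·-69.360 − -80.498·476.372056) / -7413.913544 = -18.897694
y = (116.746·476.372056 − -1467.111784·8.492) / -7413.913544 = -9.181823
|P − Q| = √((-18.897694 − -2.683)² + (-9.181823 − 5.896)²) = 22.141749

22.142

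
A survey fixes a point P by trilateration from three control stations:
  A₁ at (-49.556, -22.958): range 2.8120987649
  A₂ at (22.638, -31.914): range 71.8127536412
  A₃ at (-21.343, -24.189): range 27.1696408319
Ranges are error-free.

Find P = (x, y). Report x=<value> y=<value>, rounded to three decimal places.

x=-48.256 y=-20.464

eq1: (x + 49.556)² + (y + 22.958)² = 2.8120987649²
eq2: (x − 22.638)² + (y + 31.914)² = 71.8127536412²
eq3: (x + 21.343)² + (y + 24.189)² = 27.1696408319²
eq3−eq1, eq3−eq2 (x²,y² cancel):
  -56.426·x + 2.462·y = 2672.517013
  87.962·x − 15.450·y = -3928.531133
det = -56.426·-15.450 − 2.462·87.962 = 655.219256
x = (2672.517013·-15.450 − 2.462·-3928.531133) / 655.219256 = -48.256128
y = (-56.426·-3928.531133 − 2672.517013·87.962) / 655.219256 = -20.464362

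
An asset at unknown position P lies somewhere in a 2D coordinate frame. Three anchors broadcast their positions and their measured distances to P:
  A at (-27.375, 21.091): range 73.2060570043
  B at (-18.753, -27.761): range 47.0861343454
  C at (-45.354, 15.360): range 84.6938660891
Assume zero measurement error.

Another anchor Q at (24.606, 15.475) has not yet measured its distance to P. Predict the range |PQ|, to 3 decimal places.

42.065

eq1: (x + 27.375)² + (y − 21.091)² = 73.2060570043²
eq2: (x + 18.753)² + (y + 27.761)² = 47.0861343454²
eq3: (x + 45.354)² + (y − 15.360)² = 84.6938660891²
eq1−eq2, eq1−eq3 (x²,y² cancel):
  17.244·x − 97.704·y = 3070.149959
  -35.958·x − 11.462·y = -715.230161
det = 17.244·-11.462 − -97.704·-35.958 = -3710.891160
x = (3070.149959·-11.462 − -97.704·-715.230161) / -3710.891160 = 28.314198
y = (17.244·-715.230161 − 3070.149959·-35.958) / -3710.891160 = -26.425734
|P − Q| = √((28.314198 − 24.606)² + (-26.425734 − 15.475)²) = 42.064501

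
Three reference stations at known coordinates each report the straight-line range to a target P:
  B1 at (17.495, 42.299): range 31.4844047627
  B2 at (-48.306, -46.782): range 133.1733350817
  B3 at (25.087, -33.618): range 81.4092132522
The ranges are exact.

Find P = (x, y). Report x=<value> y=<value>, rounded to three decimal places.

eq1: (x − 17.495)² + (y − 42.299)² = 31.4844047627²
eq2: (x + 48.306)² + (y + 46.782)² = 133.1733350817²
eq3: (x − 25.087)² + (y + 33.618)² = 81.4092132522²
eq1−eq3, eq1−eq2 (x²,y² cancel):
  15.184·x − 151.834·y = -5971.945192
  -131.602·x − 178.162·y = -14317.124700
det = 15.184·-178.162 − -151.834·-131.602 = -22686.869876
x = (-5971.945192·-178.162 − -151.834·-14317.124700) / -22686.869876 = 48.920482
y = (15.184·-14317.124700 − -5971.945192·-131.602) / -22686.869876 = 44.224309

x=48.920 y=44.224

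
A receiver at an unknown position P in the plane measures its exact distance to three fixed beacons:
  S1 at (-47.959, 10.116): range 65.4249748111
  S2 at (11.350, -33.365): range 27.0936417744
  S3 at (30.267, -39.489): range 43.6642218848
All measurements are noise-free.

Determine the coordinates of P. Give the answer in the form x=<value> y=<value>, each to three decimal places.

eq1: (x + 47.959)² + (y − 10.116)² = 65.4249748111²
eq2: (x − 11.350)² + (y + 33.365)² = 27.0936417744²
eq3: (x − 30.267)² + (y + 39.489)² = 43.6642218848²
eq3−eq2, eq3−eq1 (x²,y² cancel):
  -37.834·x + 12.248·y = -60.927837
  -156.452·x + 99.210·y = -2446.936329
det = -37.834·99.210 − 12.248·-156.452 = -1837.287044
x = (-60.927837·99.210 − 12.248·-2446.936329) / -1837.287044 = -13.022149
y = (-37.834·-2446.936329 − -60.927837·-156.452) / -1837.287044 = -45.199855

x=-13.022 y=-45.200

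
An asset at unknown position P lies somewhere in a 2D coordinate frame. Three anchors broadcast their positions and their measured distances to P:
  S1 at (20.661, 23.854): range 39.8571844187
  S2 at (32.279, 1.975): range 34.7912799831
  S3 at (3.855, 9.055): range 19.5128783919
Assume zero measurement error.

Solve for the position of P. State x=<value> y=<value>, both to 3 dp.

eq1: (x − 20.661)² + (y − 23.854)² = 39.8571844187²
eq2: (x − 32.279)² + (y − 1.975)² = 34.7912799831²
eq3: (x − 3.855)² + (y − 9.055)² = 19.5128783919²
eq2−eq1, eq2−eq3 (x²,y² cancel):
  -23.236·x + 43.758·y = -428.106216
  -56.848·x + 14.160·y = -119.299676
det = -23.236·14.160 − 43.758·-56.848 = 2158.533024
x = (-428.106216·14.160 − 43.758·-119.299676) / 2158.533024 = -0.389926
y = (-23.236·-119.299676 − -428.106216·-56.848) / 2158.533024 = -9.990551

x=-0.390 y=-9.991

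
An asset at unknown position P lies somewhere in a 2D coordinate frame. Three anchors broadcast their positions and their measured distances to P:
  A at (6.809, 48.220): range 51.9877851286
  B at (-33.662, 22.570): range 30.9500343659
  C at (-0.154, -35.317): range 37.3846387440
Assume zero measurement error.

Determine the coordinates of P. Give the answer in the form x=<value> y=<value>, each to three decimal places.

eq1: (x − 6.809)² + (y − 48.220)² = 51.9877851286²
eq2: (x + 33.662)² + (y − 22.570)² = 30.9500343659²
eq3: (x + 0.154)² + (y + 35.317)² = 37.3846387440²
eq2−eq3, eq2−eq1 (x²,y² cancel):
  67.016·x − 115.774·y = -834.927526
  80.942·x + 51.300·y = -1015.829438
det = 67.016·51.300 − -115.774·80.942 = 12808.899908
x = (-834.927526·51.300 − -115.774·-1015.829438) / 12808.899908 = -12.525542
y = (67.016·-1015.829438 − -834.927526·80.942) / 12808.899908 = -0.038733

x=-12.526 y=-0.039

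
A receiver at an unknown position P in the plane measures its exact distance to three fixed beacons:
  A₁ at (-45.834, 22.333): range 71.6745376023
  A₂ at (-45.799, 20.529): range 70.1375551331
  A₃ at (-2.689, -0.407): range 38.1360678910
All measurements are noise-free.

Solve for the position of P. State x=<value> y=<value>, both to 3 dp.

x=-7.512 y=-38.237

eq1: (x + 45.834)² + (y − 22.333)² = 71.6745376023²
eq2: (x + 45.799)² + (y − 20.529)² = 70.1375551331²
eq3: (x + 2.689)² + (y + 0.407)² = 38.1360678910²
eq3−eq2, eq3−eq1 (x²,y² cancel):
  -86.220·x + 41.872·y = -953.325094
  -86.290·x + 45.480·y = -1090.757591
det = -86.220·45.480 − 41.872·-86.290 = -308.150720
x = (-953.325094·45.480 − 41.872·-1090.757591) / -308.150720 = -7.512482
y = (-86.220·-1090.757591 − -953.325094·-86.290) / -308.150720 = -38.236799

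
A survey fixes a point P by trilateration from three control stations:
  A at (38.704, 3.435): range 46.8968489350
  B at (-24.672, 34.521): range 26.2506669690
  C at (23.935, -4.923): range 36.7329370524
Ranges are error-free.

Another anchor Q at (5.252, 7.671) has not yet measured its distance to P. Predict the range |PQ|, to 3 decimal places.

14.202

eq1: (x − 38.704)² + (y − 3.435)² = 46.8968489350²
eq2: (x + 24.672)² + (y − 34.521)² = 26.2506669690²
eq3: (x − 23.935)² + (y + 4.923)² = 36.7329370524²
eq1−eq3, eq1−eq2 (x²,y² cancel):
  -29.538·x − 16.716·y = -62.672911
  -126.752·x + 62.172·y = 1800.825108
det = -29.538·62.172 − -16.716·-126.752 = -3955.222968
x = (-62.672911·62.172 − -16.716·1800.825108) / -3955.222968 = -6.625693
y = (-29.538·1800.825108 − -62.672911·-126.752) / -3955.222968 = 15.457204
|P − Q| = √((-6.625693 − 5.252)² + (15.457204 − 7.671)²) = 14.202273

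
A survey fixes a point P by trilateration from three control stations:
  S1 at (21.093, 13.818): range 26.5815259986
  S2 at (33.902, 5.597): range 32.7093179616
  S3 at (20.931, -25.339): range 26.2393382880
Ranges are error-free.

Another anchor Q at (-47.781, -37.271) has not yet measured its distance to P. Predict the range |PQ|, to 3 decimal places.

eq1: (x − 21.093)² + (y − 13.818)² = 26.5815259986²
eq2: (x − 33.902)² + (y − 5.597)² = 32.7093179616²
eq3: (x − 20.931)² + (y + 25.339)² = 26.2393382880²
eq2−eq1, eq2−eq3 (x²,y² cancel):
  -25.618·x + 16.442·y = -181.498283
  -25.942·x − 61.872·y = 280.896277
det = -25.618·-61.872 − 16.442·-25.942 = 2011.575260
x = (-181.498283·-61.872 − 16.442·280.896277) / 2011.575260 = 3.286561
y = (-25.618·280.896277 − -181.498283·-25.942) / 2011.575260 = -5.917964
|P − Q| = √((3.286561 − -47.781)² + (-5.917964 − -37.271)²) = 59.924191

59.924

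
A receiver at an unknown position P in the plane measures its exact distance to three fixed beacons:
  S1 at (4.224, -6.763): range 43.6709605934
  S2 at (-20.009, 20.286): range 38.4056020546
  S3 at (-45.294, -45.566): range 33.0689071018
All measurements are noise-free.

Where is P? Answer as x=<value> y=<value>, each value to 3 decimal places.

eq1: (x − 4.224)² + (y + 6.763)² = 43.6709605934²
eq2: (x + 20.009)² + (y − 20.286)² = 38.4056020546²
eq3: (x + 45.294)² + (y + 45.566)² = 33.0689071018²
eq1−eq2, eq1−eq3 (x²,y² cancel):
  -48.466·x + 54.098·y = 1180.464062
  -99.036·x − 77.606·y = 4877.826629
det = -48.466·-77.606 − 54.098·-99.036 = 9118.901924
x = (1180.464062·-77.606 − 54.098·4877.826629) / 9118.901924 = -38.984053
y = (-48.466·4877.826629 − 1180.464062·-99.036) / 9118.901924 = -13.104682

x=-38.984 y=-13.105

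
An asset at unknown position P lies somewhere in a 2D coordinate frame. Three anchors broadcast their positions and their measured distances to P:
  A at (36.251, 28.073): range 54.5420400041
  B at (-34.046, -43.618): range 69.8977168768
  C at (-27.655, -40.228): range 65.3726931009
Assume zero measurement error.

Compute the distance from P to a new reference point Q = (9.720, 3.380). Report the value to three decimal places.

eq1: (x − 36.251)² + (y − 28.073)² = 54.5420400041²
eq2: (x + 34.046)² + (y + 43.618)² = 69.8977168768²
eq3: (x + 27.655)² + (y + 40.228)² = 65.3726931009²
eq1−eq3, eq1−eq2 (x²,y² cancel):
  -127.812·x − 136.602·y = -1017.892196
  -140.594·x − 143.382·y = -951.424987
det = -127.812·-143.382 − -136.602·-140.594 = -879.481404
x = (-1017.892196·-143.382 − -136.602·-951.424987) / -879.481404 = -18.170780
y = (-127.812·-951.424987 − -1017.892196·-140.594) / -879.481404 = 24.453053
|P − Q| = √((-18.170780 − 9.720)² + (24.453053 − 3.380)²) = 34.956675

34.957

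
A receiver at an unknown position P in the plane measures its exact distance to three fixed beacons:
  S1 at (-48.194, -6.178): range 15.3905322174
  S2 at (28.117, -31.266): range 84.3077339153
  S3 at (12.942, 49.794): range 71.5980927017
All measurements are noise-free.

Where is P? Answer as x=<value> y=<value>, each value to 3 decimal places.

x=-45.929 y=9.045

eq1: (x + 48.194)² + (y + 6.178)² = 15.3905322174²
eq2: (x − 28.117)² + (y + 31.266)² = 84.3077339153²
eq3: (x − 12.942)² + (y − 49.794)² = 71.5980927017²
eq3−eq2, eq3−eq1 (x²,y² cancel):
  30.350·x − 162.120·y = -2860.316474
  -122.272·x − 111.944·y = 4603.309917
det = 30.350·-111.944 − -162.120·-122.272 = -23220.237040
x = (-2860.316474·-111.944 − -162.120·4603.309917) / -23220.237040 = -45.929069
y = (30.350·4603.309917 − -2860.316474·-122.272) / -23220.237040 = 9.044962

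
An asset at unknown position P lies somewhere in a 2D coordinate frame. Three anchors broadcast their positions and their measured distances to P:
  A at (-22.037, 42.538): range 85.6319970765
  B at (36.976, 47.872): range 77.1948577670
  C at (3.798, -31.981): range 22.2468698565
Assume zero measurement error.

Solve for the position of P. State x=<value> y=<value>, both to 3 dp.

x=25.772 y=-28.505

eq1: (x + 22.037)² + (y − 42.538)² = 85.6319970765²
eq2: (x − 36.976)² + (y − 47.872)² = 77.1948577670²
eq3: (x − 3.798)² + (y + 31.981)² = 22.2468698565²
eq3−eq2, eq3−eq1 (x²,y² cancel):
  66.356·x + 159.706·y = -2842.379052
  -51.670·x + 149.038·y = -5580.014057
det = 66.356·149.038 − 159.706·-51.670 = 18141.574548
x = (-2842.379052·149.038 − 159.706·-5580.014057) / 18141.574548 = 25.771701
y = (66.356·-5580.014057 − -2842.379052·-51.670) / 18141.574548 = -28.505416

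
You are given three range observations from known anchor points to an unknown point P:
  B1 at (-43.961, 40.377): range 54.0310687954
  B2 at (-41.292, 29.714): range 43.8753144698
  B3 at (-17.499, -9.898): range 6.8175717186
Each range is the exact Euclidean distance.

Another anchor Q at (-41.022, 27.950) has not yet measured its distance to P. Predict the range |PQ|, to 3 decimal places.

eq1: (x + 43.961)² + (y − 40.377)² = 54.0310687954²
eq2: (x + 41.292)² + (y − 29.714)² = 43.8753144698²
eq3: (x + 17.499)² + (y + 9.898)² = 6.8175717186²
eq1−eq2, eq1−eq3 (x²,y² cancel):
  5.338·x − 21.326·y = 19.392585
  52.924·x − 100.550·y = -285.809134
det = 5.338·-100.550 − -21.326·52.924 = 591.921324
x = (19.392585·-100.550 − -21.326·-285.809134) / 591.921324 = -13.591485
y = (5.338·-285.809134 − 19.392585·52.924) / 591.921324 = -4.311354
|P − Q| = √((-13.591485 − -41.022)² + (-4.311354 − 27.950)²) = 42.346524

42.347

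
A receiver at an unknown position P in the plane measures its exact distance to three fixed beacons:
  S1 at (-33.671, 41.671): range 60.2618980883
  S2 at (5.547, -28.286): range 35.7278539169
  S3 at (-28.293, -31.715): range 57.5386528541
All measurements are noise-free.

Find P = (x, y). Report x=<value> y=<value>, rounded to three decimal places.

eq1: (x + 33.671)² + (y − 41.671)² = 60.2618980883²
eq2: (x − 5.547)² + (y + 28.286)² = 35.7278539169²
eq3: (x + 28.293)² + (y + 31.715)² = 57.5386528541²
eq3−eq1, eq3−eq2 (x²,y² cancel):
  -10.756·x + 146.772·y = 743.073619
  67.680·x + 6.858·y = 1058.748958
det = -10.756·6.858 − 146.772·67.680 = -10007.293608
x = (743.073619·6.858 − 146.772·1058.748958) / -10007.293608 = 15.018916
y = (-10.756·1058.748958 − 743.073619·67.680) / -10007.293608 = 6.163417

x=15.019 y=6.163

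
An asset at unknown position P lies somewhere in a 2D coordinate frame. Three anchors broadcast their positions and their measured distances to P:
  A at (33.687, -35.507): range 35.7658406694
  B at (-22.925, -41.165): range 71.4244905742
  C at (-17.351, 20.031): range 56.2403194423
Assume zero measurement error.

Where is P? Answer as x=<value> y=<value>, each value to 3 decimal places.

eq1: (x − 33.687)² + (y + 35.507)² = 35.7658406694²
eq2: (x + 22.925)² + (y + 41.165)² = 71.4244905742²
eq3: (x + 17.351)² + (y − 20.031)² = 56.2403194423²
eq2−eq3, eq2−eq1 (x²,y² cancel):
  11.148·x + 122.392·y = 420.669635
  113.224·x + 11.316·y = 3997.710663
det = 11.148·11.316 − 122.392·113.224 = -13731.561040
x = (420.669635·11.316 − 122.392·3997.710663) / -13731.561040 = 35.285683
y = (11.148·3997.710663 − 420.669635·113.224) / -13731.561040 = 0.223093

x=35.286 y=0.223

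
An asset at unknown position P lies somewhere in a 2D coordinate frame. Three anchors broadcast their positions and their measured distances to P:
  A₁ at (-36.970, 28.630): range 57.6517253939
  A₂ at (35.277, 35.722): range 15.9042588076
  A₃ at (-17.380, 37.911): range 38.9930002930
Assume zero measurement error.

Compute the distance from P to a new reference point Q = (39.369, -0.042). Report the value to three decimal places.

34.888

eq1: (x + 36.970)² + (y − 28.630)² = 57.6517253939²
eq2: (x − 35.277)² + (y − 35.722)² = 15.9042588076²
eq3: (x + 17.380)² + (y − 37.911)² = 38.9930002930²
eq3−eq2, eq3−eq1 (x²,y² cancel):
  105.314·x − 4.378·y = 2048.728316
  -39.180·x − 18.562·y = -1356.117890
det = 105.314·-18.562 − -4.378·-39.180 = -2126.368508
x = (2048.728316·-18.562 − -4.378·-1356.117890) / -2126.368508 = 20.676369
y = (105.314·-1356.117890 − 2048.728316·-39.180) / -2126.368508 = 29.415891
|P − Q| = √((20.676369 − 39.369)² + (29.415891 − -0.042)²) = 34.888133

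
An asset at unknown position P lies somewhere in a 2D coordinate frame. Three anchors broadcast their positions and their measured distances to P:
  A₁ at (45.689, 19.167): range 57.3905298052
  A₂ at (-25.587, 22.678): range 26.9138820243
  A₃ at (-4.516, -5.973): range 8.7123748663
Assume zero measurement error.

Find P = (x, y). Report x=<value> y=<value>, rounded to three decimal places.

x=-8.927 y=1.540

eq1: (x − 45.689)² + (y − 19.167)² = 57.3905298052²
eq2: (x + 25.587)² + (y − 22.678)² = 26.9138820243²
eq3: (x + 4.516)² + (y + 5.973)² = 8.7123748663²
eq3−eq2, eq3−eq1 (x²,y² cancel):
  -42.142·x + 57.302·y = 464.463698
  100.410·x + 50.280·y = -818.979811
det = -42.142·50.280 − 57.302·100.410 = -7872.593580
x = (464.463698·50.280 − 57.302·-818.979811) / -7872.593580 = -8.927479
y = (-42.142·-818.979811 − 464.463698·100.410) / -7872.593580 = 1.539944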